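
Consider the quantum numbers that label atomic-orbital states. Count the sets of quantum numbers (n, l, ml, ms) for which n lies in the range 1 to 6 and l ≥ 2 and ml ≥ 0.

80

For each n in the range, tally the orbitals obeying l ≥ 2 and ml ≥ 0:
n=3 → 3; n=4 → 7; n=5 → 12; n=6 → 18.
Orbitals: 3 + 7 + 12 + 18 = 40. Including both spin states (ms = ±1/2) gives 2 × 40 = 80 states.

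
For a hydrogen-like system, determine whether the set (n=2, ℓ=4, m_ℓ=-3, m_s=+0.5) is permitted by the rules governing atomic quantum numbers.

The orbital quantum number must satisfy 0 ≤ ℓ ≤ n−1. With n = 2 the allowed ℓ values are 0, 1, so ℓ = 4 is out of range.

Invalid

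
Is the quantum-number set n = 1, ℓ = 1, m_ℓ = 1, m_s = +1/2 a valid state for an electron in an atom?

The orbital quantum number must satisfy 0 ≤ ℓ ≤ n−1. With n = 1 the allowed ℓ values are 0, so ℓ = 1 is out of range.

Not allowed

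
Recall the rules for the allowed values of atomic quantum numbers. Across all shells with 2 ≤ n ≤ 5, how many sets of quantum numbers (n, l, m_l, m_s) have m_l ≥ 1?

40

For each n in the range, tally the orbitals obeying m_l ≥ 1:
n=2 → 1; n=3 → 3; n=4 → 6; n=5 → 10.
Orbitals: 1 + 3 + 6 + 10 = 20. Including both spin states (m_s = ±1/2) gives 2 × 20 = 40 states.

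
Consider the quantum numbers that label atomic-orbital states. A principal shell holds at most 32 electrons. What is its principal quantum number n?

n = 4

2n² = 32 ⇒ n² = 16 ⇒ n = 4.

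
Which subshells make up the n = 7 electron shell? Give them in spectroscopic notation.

For n = 7, l runs from 0 to 6. In spectroscopic notation l = 0,1,2,… ↔ s,p,d,f,g,h,i, so the subshells are 7s, 7p, 7d, 7f, 7g, 7h, 7i.

7s, 7p, 7d, 7f, 7g, 7h, 7i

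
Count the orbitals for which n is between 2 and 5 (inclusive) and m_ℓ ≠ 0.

Count contributing orbitals for each principal shell:
n=2 → 2; n=3 → 6; n=4 → 12; n=5 → 20.
Total orbitals: 2 + 6 + 12 + 20 = 40.

40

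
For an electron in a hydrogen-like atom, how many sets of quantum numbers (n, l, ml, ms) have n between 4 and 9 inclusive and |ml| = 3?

84

For each n in the range, tally the orbitals obeying |ml| = 3:
n=4 → 2; n=5 → 4; n=6 → 6; n=7 → 8; n=8 → 10; n=9 → 12.
Orbitals: 2 + 4 + 6 + 8 + 10 + 12 = 42. Including both spin states (ms = ±1/2) gives 2 × 42 = 84 states.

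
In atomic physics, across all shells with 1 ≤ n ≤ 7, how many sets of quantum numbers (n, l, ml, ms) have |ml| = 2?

60

For each n in the range, tally the orbitals obeying |ml| = 2:
n=3 → 2; n=4 → 4; n=5 → 6; n=6 → 8; n=7 → 10.
Orbitals: 2 + 4 + 6 + 8 + 10 = 30. Including both spin states (ms = ±1/2) gives 2 × 30 = 60 states.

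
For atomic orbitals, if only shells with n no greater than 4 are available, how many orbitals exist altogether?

Total orbitals = 1² + 2² + 3² + 4² = 30.

30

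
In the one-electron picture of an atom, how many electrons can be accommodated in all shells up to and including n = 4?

60

Total orbitals = 1² + 2² + 3² + 4² = 30. Doubling for spin gives 60 electrons.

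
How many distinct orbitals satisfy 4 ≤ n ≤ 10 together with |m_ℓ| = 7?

12

Count contributing orbitals for each principal shell:
n=8 → 2; n=9 → 4; n=10 → 6.
Total orbitals: 2 + 4 + 6 = 12.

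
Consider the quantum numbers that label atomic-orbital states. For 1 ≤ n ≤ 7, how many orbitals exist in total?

Total orbitals = 1² + 2² + 3² + 4² + 5² + 6² + 7² = 140.

140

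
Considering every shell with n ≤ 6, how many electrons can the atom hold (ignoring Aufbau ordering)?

Total orbitals = 1² + 2² + 3² + 4² + 5² + 6² = 91. Doubling for spin gives 182 electrons.

182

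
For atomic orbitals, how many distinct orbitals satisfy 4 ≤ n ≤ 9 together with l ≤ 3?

96

Go shell by shell, enumerating (l, ml) with l ≤ 3:
n=4 → 16; n=5 → 16; n=6 → 16; n=7 → 16; n=8 → 16; n=9 → 16.
Total orbitals: 16 + 16 + 16 + 16 + 16 + 16 = 96.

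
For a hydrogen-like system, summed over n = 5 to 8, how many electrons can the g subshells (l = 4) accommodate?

72

A g subshell (l = 4) exists for every n ≥ 5, so shells n = 5, 6, 7, 8 each contribute one — 4 subshells.
Since each g subshell holds 2(2·4+1) = 18 electrons, the total is 4 × 18 = 72.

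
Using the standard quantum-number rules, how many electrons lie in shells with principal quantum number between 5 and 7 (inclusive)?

Shell n has n² orbitals: 5²=25 + 6²=36 + 7²=49 = 110 orbitals.
Two spin states per orbital: 2 × 110 = 220 electrons.

220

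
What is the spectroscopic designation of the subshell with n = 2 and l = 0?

2s

l = 0 corresponds to the letter 's', so the subshell is 2s.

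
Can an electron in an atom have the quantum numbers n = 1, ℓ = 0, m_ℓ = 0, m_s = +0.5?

Valid

n = 1 is a positive integer. ℓ = 0 satisfies 0 ≤ ℓ ≤ n−1 = 0. m_ℓ = 0 lies in the range −ℓ … +ℓ (here 0). m_s = +1/2 is one of ±1/2.
All four constraints are satisfied.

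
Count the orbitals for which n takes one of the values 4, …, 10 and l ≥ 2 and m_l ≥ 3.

84

Count contributing orbitals for each principal shell:
n=4 → 1; n=5 → 3; n=6 → 6; n=7 → 10; n=8 → 15; n=9 → 21; n=10 → 28.
Total orbitals: 1 + 3 + 6 + 10 + 15 + 21 + 28 = 84.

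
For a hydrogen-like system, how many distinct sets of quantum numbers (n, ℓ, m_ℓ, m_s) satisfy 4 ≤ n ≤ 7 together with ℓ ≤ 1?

Treat each shell separately and count matching orbitals:
n=4 → 4; n=5 → 4; n=6 → 4; n=7 → 4.
Orbitals: 4 + 4 + 4 + 4 = 16. Including both spin states (m_s = ±1/2) gives 2 × 16 = 32 states.

32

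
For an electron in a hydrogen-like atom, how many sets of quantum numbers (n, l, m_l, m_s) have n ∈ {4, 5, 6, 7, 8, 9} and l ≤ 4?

282

Work shell by shell — for each n, count the (l, m_l) pairs that satisfy l ≤ 4:
n=4 → 16; n=5 → 25; n=6 → 25; n=7 → 25; n=8 → 25; n=9 → 25.
Orbitals: 16 + 25 + 25 + 25 + 25 + 25 = 141. Including both spin states (m_s = ±1/2) gives 2 × 141 = 282 states.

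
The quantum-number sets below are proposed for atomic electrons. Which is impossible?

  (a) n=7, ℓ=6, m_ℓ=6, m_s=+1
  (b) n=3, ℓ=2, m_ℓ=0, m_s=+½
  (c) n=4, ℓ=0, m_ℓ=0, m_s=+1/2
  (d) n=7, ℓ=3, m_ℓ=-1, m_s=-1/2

(a)

(a) has m_s = +1, but an electron's spin must be ±1/2.
The remaining sets (b), (c), (d) satisfy all four rules.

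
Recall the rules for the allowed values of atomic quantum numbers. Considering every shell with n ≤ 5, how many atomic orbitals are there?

Total orbitals = 1² + 2² + 3² + 4² + 5² = 55.

55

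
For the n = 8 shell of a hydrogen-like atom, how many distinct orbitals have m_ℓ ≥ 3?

With n = 8 the allowed ℓ are 0, 1, …, 7.
Orbitals with m_ℓ ≥ 3, by ℓ: ℓ=3 → 1; ℓ=4 → 2; ℓ=5 → 3; ℓ=6 → 4; ℓ=7 → 5.
Total orbitals: 1 + 2 + 3 + 4 + 5 = 15.

15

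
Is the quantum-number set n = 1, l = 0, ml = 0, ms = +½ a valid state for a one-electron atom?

n = 1 is a positive integer. l = 0 satisfies 0 ≤ l ≤ n−1 = 0. ml = 0 lies in the range −l … +l (here 0). ms = +1/2 is one of ±1/2.
All four constraints are satisfied.

Allowed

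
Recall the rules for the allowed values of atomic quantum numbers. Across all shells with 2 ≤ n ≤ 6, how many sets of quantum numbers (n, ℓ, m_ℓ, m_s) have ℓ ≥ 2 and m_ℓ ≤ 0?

80

Work shell by shell — for each n, count the (ℓ, m_ℓ) pairs that satisfy ℓ ≥ 2 and m_ℓ ≤ 0:
n=3 → 3; n=4 → 7; n=5 → 12; n=6 → 18.
Orbitals: 3 + 7 + 12 + 18 = 40. Including both spin states (m_s = ±1/2) gives 2 × 40 = 80 states.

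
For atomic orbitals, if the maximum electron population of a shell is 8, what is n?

n = 2

2n² = 8 ⇒ n² = 4 ⇒ n = 2.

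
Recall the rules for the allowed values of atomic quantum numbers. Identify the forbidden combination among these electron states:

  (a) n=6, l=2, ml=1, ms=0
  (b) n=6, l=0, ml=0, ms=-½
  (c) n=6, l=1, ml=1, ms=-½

(a) has ms = 0, but an electron's spin must be ±1/2.
The remaining sets (b), (c) satisfy all four rules.

(a)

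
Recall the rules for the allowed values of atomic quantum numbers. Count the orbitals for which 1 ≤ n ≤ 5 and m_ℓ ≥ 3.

4

Per-shell orbital counts meeting the constraint:
n=4 → 1; n=5 → 3.
Total orbitals: 1 + 3 = 4.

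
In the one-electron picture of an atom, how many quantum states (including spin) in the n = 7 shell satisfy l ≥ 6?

26

Go through l = 0, …, 6 (the values permitted for n = 7).
The (l, m_l) pairs meeting l ≥ 6 give: l=6 → 13.
Orbitals: 13. Each orbital carries two spin states, so 13 × 2 = 26 states.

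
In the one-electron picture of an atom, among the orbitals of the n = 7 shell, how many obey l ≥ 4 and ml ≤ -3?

9

With n = 7 the allowed l are 0, 1, …, 6.
The (l, ml) pairs meeting l ≥ 4 and ml ≤ -3 give: l=4 → 2; l=5 → 3; l=6 → 4.
Total orbitals: 2 + 3 + 4 = 9.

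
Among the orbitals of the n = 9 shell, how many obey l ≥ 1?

The n = 9 shell has l = 0 through 8; check each.
Orbitals with l ≥ 1, by l: l=1 → 3; l=2 → 5; l=3 → 7; l=4 → 9; l=5 → 11; l=6 → 13; l=7 → 15; l=8 → 17.
Total orbitals: 3 + 5 + 7 + 9 + 11 + 13 + 15 + 17 = 80.

80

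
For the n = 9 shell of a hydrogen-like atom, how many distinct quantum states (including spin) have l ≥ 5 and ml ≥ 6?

12

Orbitals with l ≥ 5 and ml ≥ 6, by l: l=6 → 1; l=7 → 2; l=8 → 3.
Orbitals: 1 + 2 + 3 = 6. Each orbital carries two spin states, so 6 × 2 = 12 states.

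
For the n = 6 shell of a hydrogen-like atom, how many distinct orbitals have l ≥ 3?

27

Go through l = 0, …, 5 (the values permitted for n = 6).
The (l, ml) pairs meeting l ≥ 3 give: l=3 → 7; l=4 → 9; l=5 → 11.
Total orbitals: 7 + 9 + 11 = 27.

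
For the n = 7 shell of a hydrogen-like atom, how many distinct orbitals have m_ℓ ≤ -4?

The (ℓ, m_ℓ) pairs meeting m_ℓ ≤ -4 give: ℓ=4 → 1; ℓ=5 → 2; ℓ=6 → 3.
Total orbitals: 1 + 2 + 3 = 6.

6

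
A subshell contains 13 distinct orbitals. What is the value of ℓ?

2ℓ+1 = 13 gives ℓ = 6.

ℓ = 6 (i)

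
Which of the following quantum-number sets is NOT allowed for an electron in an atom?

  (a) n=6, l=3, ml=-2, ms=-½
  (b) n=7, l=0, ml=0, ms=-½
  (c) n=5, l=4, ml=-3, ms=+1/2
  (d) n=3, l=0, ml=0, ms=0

(d)

(d) has ms = 0, but an electron's spin must be ±1/2.
The remaining sets (a), (b), (c) satisfy all four rules.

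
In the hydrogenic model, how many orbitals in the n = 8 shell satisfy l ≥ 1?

With n = 8 the allowed l are 0, 1, …, 7.
Orbitals with l ≥ 1, by l: l=1 → 3; l=2 → 5; l=3 → 7; l=4 → 9; l=5 → 11; l=6 → 13; l=7 → 15.
Total orbitals: 3 + 5 + 7 + 9 + 11 + 13 + 15 = 63.

63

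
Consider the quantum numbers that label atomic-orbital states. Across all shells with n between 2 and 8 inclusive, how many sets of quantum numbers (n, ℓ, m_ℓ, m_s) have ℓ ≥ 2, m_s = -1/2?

Per-shell orbital counts meeting the constraint:
n=3 → 5; n=4 → 12; n=5 → 21; n=6 → 32; n=7 → 45; n=8 → 60.
Orbitals: 5 + 12 + 21 + 32 + 45 + 60 = 175. With m_s fixed to -1/2 there is one state per orbital, so 175 states.

175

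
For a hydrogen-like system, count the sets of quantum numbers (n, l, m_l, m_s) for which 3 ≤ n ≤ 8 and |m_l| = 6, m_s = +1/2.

6

Work shell by shell — for each n, count the (l, m_l) pairs that satisfy |m_l| = 6:
n=7 → 2; n=8 → 4.
Orbitals: 2 + 4 = 6. With m_s fixed to +1/2 there is one state per orbital, so 6 states.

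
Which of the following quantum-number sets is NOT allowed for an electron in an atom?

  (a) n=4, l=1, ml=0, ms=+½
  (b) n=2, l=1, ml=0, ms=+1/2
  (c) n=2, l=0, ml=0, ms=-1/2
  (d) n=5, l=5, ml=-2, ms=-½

(d) has l = 5 ≥ n = 5, violating 0 ≤ l ≤ n−1.
The remaining sets (a), (b), (c) satisfy all four rules.

(d)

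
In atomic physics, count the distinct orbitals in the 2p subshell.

3

A subshell has 2l+1 orbitals; with l = 1, that's 3.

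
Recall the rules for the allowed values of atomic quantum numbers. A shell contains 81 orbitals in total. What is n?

n = 9

n² = 81 ⇒ n = 9.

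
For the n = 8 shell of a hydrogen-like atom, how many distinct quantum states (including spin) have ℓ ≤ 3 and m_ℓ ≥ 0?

For n = 8, ℓ ranges over 0 … 7.
The (ℓ, m_ℓ) pairs meeting ℓ ≤ 3 and m_ℓ ≥ 0 give: ℓ=0 → 1; ℓ=1 → 2; ℓ=2 → 3; ℓ=3 → 4.
Orbitals: 1 + 2 + 3 + 4 = 10. Each orbital carries two spin states, so 10 × 2 = 20 states.

20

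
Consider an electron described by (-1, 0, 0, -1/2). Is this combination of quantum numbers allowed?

The principal quantum number must be a positive integer (n ≥ 1), but here n = -1.

No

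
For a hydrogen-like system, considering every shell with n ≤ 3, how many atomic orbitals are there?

14

Total orbitals = 1² + 2² + 3² = 14.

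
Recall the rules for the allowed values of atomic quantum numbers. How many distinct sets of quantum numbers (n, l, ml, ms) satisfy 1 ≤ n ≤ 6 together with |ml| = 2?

40

For each n in the range, tally the orbitals obeying |ml| = 2:
n=3 → 2; n=4 → 4; n=5 → 6; n=6 → 8.
Orbitals: 2 + 4 + 6 + 8 = 20. Including both spin states (ms = ±1/2) gives 2 × 20 = 40 states.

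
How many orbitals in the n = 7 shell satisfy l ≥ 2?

Per l-value: l=2 → 5; l=3 → 7; l=4 → 9; l=5 → 11; l=6 → 13.
Total orbitals: 5 + 7 + 9 + 11 + 13 = 45.

45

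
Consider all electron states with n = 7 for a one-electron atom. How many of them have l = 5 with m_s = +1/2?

11

Go through l = 0, …, 6 (the values permitted for n = 7).
Per l-value: l=5 → 11.
Orbitals: 11. With m_s fixed to a single value there is one state per orbital, giving 11 states.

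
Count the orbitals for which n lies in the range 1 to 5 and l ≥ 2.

38

Per-shell orbital counts meeting the constraint:
n=3 → 5; n=4 → 12; n=5 → 21.
Total orbitals: 5 + 12 + 21 = 38.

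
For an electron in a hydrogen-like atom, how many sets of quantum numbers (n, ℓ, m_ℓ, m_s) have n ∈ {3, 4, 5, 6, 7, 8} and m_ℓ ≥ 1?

166

For each n in the range, tally the orbitals obeying m_ℓ ≥ 1:
n=3 → 3; n=4 → 6; n=5 → 10; n=6 → 15; n=7 → 21; n=8 → 28.
Orbitals: 3 + 6 + 10 + 15 + 21 + 28 = 83. Including both spin states (m_s = ±1/2) gives 2 × 83 = 166 states.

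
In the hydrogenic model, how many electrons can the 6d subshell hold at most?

A subshell with l = 2 has 2l+1 = 5 orbitals, each holding 2 electrons (spin ±1/2), so 5 × 2 = 10.

10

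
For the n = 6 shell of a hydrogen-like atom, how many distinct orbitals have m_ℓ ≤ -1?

Go through ℓ = 0, …, 5 (the values permitted for n = 6).
Contributions: ℓ=1 → 1; ℓ=2 → 2; ℓ=3 → 3; ℓ=4 → 4; ℓ=5 → 5.
Total orbitals: 1 + 2 + 3 + 4 + 5 = 15.

15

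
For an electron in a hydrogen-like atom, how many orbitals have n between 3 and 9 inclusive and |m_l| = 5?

20

Treat each shell separately and count matching orbitals:
n=6 → 2; n=7 → 4; n=8 → 6; n=9 → 8.
Total orbitals: 2 + 4 + 6 + 8 = 20.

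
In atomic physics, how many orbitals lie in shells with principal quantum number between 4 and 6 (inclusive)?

77

Shell n has n² orbitals: 4²=16 + 5²=25 + 6²=36 = 77 orbitals.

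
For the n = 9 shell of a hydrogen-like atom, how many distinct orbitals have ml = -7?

2

The (l, ml) pairs meeting ml = -7 give: l=7 → 1; l=8 → 1.
Total orbitals: 1 + 1 = 2.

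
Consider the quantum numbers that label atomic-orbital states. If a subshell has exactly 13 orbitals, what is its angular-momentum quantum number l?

2l+1 = 13 gives l = 6.

l = 6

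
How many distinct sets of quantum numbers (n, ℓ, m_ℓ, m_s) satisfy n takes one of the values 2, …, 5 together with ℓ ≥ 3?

46

For each n in the range, tally the orbitals obeying ℓ ≥ 3:
n=4 → 7; n=5 → 16.
Orbitals: 7 + 16 = 23. Including both spin states (m_s = ±1/2) gives 2 × 23 = 46 states.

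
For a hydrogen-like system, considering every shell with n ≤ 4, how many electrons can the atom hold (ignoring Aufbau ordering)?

Total orbitals = 1² + 2² + 3² + 4² = 30. Doubling for spin gives 60 electrons.

60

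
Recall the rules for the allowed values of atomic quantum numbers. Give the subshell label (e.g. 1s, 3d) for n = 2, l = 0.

l = 0 corresponds to the letter 's', so the subshell is 2s.

2s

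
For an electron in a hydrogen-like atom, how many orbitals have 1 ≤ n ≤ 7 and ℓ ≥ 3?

Treat each shell separately and count matching orbitals:
n=4 → 7; n=5 → 16; n=6 → 27; n=7 → 40.
Total orbitals: 7 + 16 + 27 + 40 = 90.

90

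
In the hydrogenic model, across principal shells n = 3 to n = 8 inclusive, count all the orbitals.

199

Shell n has n² orbitals: 3²=9 + 4²=16 + 5²=25 + 6²=36 + 7²=49 + 8²=64 = 199 orbitals.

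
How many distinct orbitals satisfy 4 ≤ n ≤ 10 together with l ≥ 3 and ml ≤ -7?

10

Count contributing orbitals for each principal shell:
n=8 → 1; n=9 → 3; n=10 → 6.
Total orbitals: 1 + 3 + 6 = 10.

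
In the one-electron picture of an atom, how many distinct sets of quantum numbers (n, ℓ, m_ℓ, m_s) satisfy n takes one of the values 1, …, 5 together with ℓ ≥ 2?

76

Per-shell orbital counts meeting the constraint:
n=3 → 5; n=4 → 12; n=5 → 21.
Orbitals: 5 + 12 + 21 = 38. Including both spin states (m_s = ±1/2) gives 2 × 38 = 76 states.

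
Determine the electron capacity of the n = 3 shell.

18

A shell holds 2n² electrons: 2 × 3² = 2 × 9 = 18.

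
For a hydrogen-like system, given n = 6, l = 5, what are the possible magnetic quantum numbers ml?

ml takes every integer from −l to +l. With l = 5 that gives the 11 values -5, -4, -3, -2, -1, 0, 1, 2, 3, 4, 5.

-5, -4, -3, -2, -1, 0, 1, 2, 3, 4, 5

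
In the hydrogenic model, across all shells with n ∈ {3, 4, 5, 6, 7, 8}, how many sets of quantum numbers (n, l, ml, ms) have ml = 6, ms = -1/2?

3

Work shell by shell — for each n, count the (l, ml) pairs that satisfy ml = 6:
n=7 → 1; n=8 → 2.
Orbitals: 1 + 2 = 3. With ms fixed to -1/2 there is one state per orbital, so 3 states.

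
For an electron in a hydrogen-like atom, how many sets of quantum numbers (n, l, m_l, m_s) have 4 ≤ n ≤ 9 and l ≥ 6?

172

For each n in the range, tally the orbitals obeying l ≥ 6:
n=7 → 13; n=8 → 28; n=9 → 45.
Orbitals: 13 + 28 + 45 = 86. Including both spin states (m_s = ±1/2) gives 2 × 86 = 172 states.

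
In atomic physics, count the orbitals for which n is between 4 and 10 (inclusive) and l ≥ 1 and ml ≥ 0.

203

Work shell by shell — for each n, count the (l, ml) pairs that satisfy l ≥ 1 and ml ≥ 0:
n=4 → 9; n=5 → 14; n=6 → 20; n=7 → 27; n=8 → 35; n=9 → 44; n=10 → 54.
Total orbitals: 9 + 14 + 20 + 27 + 35 + 44 + 54 = 203.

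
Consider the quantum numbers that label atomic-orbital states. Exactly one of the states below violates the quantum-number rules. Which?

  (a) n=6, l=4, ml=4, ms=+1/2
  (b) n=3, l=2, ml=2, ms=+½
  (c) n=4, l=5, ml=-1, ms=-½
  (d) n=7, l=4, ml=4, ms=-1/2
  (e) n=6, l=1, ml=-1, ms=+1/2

(c) has l = 5 ≥ n = 4, violating 0 ≤ l ≤ n−1.
The remaining sets (a), (b), (d), (e) satisfy all four rules.

(c)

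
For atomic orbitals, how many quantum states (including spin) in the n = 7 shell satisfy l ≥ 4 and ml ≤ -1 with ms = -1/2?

15

Go through l = 0, …, 6 (the values permitted for n = 7).
Per l-value: l=4 → 4; l=5 → 5; l=6 → 6.
Orbitals: 4 + 5 + 6 = 15. With ms fixed to a single value there is one state per orbital, giving 15 states.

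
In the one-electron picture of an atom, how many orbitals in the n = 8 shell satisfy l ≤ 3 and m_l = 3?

1

Go through l = 0, …, 7 (the values permitted for n = 8).
Per l-value: l=3 → 1.
Total orbitals: 1.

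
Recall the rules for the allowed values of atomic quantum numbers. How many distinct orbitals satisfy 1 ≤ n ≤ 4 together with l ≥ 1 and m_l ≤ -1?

10

Count contributing orbitals for each principal shell:
n=2 → 1; n=3 → 3; n=4 → 6.
Total orbitals: 1 + 3 + 6 = 10.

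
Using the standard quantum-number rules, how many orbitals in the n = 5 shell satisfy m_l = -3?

The (l, m_l) pairs meeting m_l = -3 give: l=3 → 1; l=4 → 1.
Total orbitals: 1 + 1 = 2.

2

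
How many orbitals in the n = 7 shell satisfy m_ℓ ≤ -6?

Go through ℓ = 0, …, 6 (the values permitted for n = 7).
The (ℓ, m_ℓ) pairs meeting m_ℓ ≤ -6 give: ℓ=6 → 1.
Total orbitals: 1.

1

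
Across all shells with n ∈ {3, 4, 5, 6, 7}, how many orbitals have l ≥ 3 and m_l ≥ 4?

Count contributing orbitals for each principal shell:
n=5 → 1; n=6 → 3; n=7 → 6.
Total orbitals: 1 + 3 + 6 = 10.

10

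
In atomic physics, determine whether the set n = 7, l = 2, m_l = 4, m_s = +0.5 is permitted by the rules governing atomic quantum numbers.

The magnetic quantum number must satisfy −l ≤ m_l ≤ l. With l = 2, m_l can only be -2, -1, 0, 1, 2, so m_l = 4 is forbidden.

Not allowed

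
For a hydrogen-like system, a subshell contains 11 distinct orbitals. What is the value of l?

l = 5 (h)

2l+1 = 11 gives l = 5.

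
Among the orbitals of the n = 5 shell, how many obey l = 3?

7

For n = 5, l ranges over 0 … 4.
Contributions: l=3 → 7.
Total orbitals: 7.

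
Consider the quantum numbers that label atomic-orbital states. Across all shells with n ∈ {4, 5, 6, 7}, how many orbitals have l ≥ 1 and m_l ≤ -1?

Treat each shell separately and count matching orbitals:
n=4 → 6; n=5 → 10; n=6 → 15; n=7 → 21.
Total orbitals: 6 + 10 + 15 + 21 = 52.

52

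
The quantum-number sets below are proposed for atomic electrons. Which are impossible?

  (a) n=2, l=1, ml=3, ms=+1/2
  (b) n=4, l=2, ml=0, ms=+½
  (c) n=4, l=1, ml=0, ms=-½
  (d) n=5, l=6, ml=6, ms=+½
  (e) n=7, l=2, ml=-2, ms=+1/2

(a) has |ml| = 3 > l = 1, violating −l ≤ ml ≤ l.
(d) has l = 6 ≥ n = 5, violating 0 ≤ l ≤ n−1.
The remaining sets (b), (c), (e) satisfy all four rules.

(a) and (d)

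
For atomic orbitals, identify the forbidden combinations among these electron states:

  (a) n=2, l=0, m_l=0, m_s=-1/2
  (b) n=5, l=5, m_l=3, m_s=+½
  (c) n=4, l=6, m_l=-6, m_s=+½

(b) has l = 5 ≥ n = 5, violating 0 ≤ l ≤ n−1.
(c) has l = 6 ≥ n = 4, violating 0 ≤ l ≤ n−1.
The remaining set (a) satisfies all four rules.

(b) and (c)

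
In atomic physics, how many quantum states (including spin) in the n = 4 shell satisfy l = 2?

Go through l = 0, …, 3 (the values permitted for n = 4).
The (l, m_l) pairs meeting l = 2 give: l=2 → 5.
Orbitals: 5. Each orbital carries two spin states, so 5 × 2 = 10 states.

10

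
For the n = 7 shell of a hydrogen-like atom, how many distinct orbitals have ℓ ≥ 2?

The (ℓ, m_ℓ) pairs meeting ℓ ≥ 2 give: ℓ=2 → 5; ℓ=3 → 7; ℓ=4 → 9; ℓ=5 → 11; ℓ=6 → 13.
Total orbitals: 5 + 7 + 9 + 11 + 13 = 45.

45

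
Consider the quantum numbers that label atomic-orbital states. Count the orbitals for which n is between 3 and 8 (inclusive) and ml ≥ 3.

Per-shell orbital counts meeting the constraint:
n=4 → 1; n=5 → 3; n=6 → 6; n=7 → 10; n=8 → 15.
Total orbitals: 1 + 3 + 6 + 10 + 15 = 35.

35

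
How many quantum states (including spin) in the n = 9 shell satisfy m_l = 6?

Go through l = 0, …, 8 (the values permitted for n = 9).
Orbitals with m_l = 6, by l: l=6 → 1; l=7 → 1; l=8 → 1.
Orbitals: 1 + 1 + 1 = 3. Each orbital carries two spin states, so 3 × 2 = 6 states.

6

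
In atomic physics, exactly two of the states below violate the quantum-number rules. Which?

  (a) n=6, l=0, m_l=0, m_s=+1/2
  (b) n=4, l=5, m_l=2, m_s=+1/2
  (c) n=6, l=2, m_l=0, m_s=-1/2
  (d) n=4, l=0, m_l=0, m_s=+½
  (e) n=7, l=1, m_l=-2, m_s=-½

(b) has l = 5 ≥ n = 4, violating 0 ≤ l ≤ n−1.
(e) has |m_l| = 2 > l = 1, violating −l ≤ m_l ≤ l.
The remaining sets (a), (c), (d) satisfy all four rules.

(b) and (e)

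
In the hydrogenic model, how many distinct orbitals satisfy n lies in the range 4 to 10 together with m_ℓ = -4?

Count contributing orbitals for each principal shell:
n=5 → 1; n=6 → 2; n=7 → 3; n=8 → 4; n=9 → 5; n=10 → 6.
Total orbitals: 1 + 2 + 3 + 4 + 5 + 6 = 21.

21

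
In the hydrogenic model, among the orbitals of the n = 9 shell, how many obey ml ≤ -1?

36

Per l-value: l=1 → 1; l=2 → 2; l=3 → 3; l=4 → 4; l=5 → 5; l=6 → 6; l=7 → 7; l=8 → 8.
Total orbitals: 1 + 2 + 3 + 4 + 5 + 6 + 7 + 8 = 36.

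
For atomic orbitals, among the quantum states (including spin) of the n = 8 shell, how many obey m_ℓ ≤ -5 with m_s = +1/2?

With n = 8 the allowed ℓ are 0, 1, …, 7.
The (ℓ, m_ℓ) pairs meeting m_ℓ ≤ -5 give: ℓ=5 → 1; ℓ=6 → 2; ℓ=7 → 3.
Orbitals: 1 + 2 + 3 = 6. With m_s fixed to a single value there is one state per orbital, giving 6 states.

6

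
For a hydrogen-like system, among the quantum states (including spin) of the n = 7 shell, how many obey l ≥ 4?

66

Go through l = 0, …, 6 (the values permitted for n = 7).
Contributions: l=4 → 9; l=5 → 11; l=6 → 13.
Orbitals: 9 + 11 + 13 = 33. Each orbital carries two spin states, so 33 × 2 = 66 states.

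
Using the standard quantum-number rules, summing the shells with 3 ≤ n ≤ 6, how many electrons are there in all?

Shell n has n² orbitals: 3²=9 + 4²=16 + 5²=25 + 6²=36 = 86 orbitals.
Two spin states per orbital: 2 × 86 = 172 electrons.

172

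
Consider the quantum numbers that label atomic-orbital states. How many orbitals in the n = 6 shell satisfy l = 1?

3

Per l-value: l=1 → 3.
Total orbitals: 3.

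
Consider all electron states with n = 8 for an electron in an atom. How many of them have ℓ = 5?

For n = 8, ℓ ranges over 0 … 7.
Per ℓ-value: ℓ=5 → 11.
Orbitals: 11. Each orbital carries two spin states, so 11 × 2 = 22 states.

22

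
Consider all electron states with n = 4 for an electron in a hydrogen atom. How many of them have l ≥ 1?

30

Go through l = 0, …, 3 (the values permitted for n = 4).
Per l-value: l=1 → 3; l=2 → 5; l=3 → 7.
Orbitals: 3 + 5 + 7 = 15. Each orbital carries two spin states, so 15 × 2 = 30 states.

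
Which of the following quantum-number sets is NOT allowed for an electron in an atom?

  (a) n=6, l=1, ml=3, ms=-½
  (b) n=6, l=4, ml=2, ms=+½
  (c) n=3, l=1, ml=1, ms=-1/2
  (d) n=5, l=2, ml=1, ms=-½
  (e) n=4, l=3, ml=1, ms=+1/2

(a)

(a) has |ml| = 3 > l = 1, violating −l ≤ ml ≤ l.
The remaining sets (b), (c), (d), (e) satisfy all four rules.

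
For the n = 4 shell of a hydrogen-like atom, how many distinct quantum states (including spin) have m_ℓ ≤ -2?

Go through ℓ = 0, …, 3 (the values permitted for n = 4).
Per ℓ-value: ℓ=2 → 1; ℓ=3 → 2.
Orbitals: 1 + 2 = 3. Each orbital carries two spin states, so 3 × 2 = 6 states.

6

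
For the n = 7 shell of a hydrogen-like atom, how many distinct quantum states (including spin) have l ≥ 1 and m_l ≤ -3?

Go through l = 0, …, 6 (the values permitted for n = 7).
Orbitals with l ≥ 1 and m_l ≤ -3, by l: l=3 → 1; l=4 → 2; l=5 → 3; l=6 → 4.
Orbitals: 1 + 2 + 3 + 4 = 10. Each orbital carries two spin states, so 10 × 2 = 20 states.

20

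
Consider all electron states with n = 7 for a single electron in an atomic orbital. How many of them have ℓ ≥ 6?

The n = 7 shell has ℓ = 0 through 6; check each.
Contributions: ℓ=6 → 13.
Orbitals: 13. Each orbital carries two spin states, so 13 × 2 = 26 states.

26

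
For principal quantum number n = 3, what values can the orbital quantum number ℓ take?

ℓ is an integer with 0 ≤ ℓ ≤ n−1, so for n = 3: ℓ = 0, 1, 2.

0, 1, 2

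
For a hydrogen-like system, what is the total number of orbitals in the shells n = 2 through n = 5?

54

Shell n has n² orbitals: 2²=4 + 3²=9 + 4²=16 + 5²=25 = 54 orbitals.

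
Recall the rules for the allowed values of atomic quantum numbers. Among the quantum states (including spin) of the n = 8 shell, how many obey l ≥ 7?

With n = 8 the allowed l are 0, 1, …, 7.
Contributions: l=7 → 15.
Orbitals: 15. Each orbital carries two spin states, so 15 × 2 = 30 states.

30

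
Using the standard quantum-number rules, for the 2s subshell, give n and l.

n = 2, l = 0

The leading integer gives n = 2; the letter 's' means l = 0.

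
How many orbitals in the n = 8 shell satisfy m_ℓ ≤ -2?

For n = 8, ℓ ranges over 0 … 7.
Contributions: ℓ=2 → 1; ℓ=3 → 2; ℓ=4 → 3; ℓ=5 → 4; ℓ=6 → 5; ℓ=7 → 6.
Total orbitals: 1 + 2 + 3 + 4 + 5 + 6 = 21.

21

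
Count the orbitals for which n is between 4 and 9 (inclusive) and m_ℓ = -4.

15

Work shell by shell — for each n, count the (ℓ, m_ℓ) pairs that satisfy m_ℓ = -4:
n=5 → 1; n=6 → 2; n=7 → 3; n=8 → 4; n=9 → 5.
Total orbitals: 1 + 2 + 3 + 4 + 5 = 15.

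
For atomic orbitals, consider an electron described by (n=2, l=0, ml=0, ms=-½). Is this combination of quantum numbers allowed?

n = 2 is a positive integer. l = 0 satisfies 0 ≤ l ≤ n−1 = 1. ml = 0 lies in the range −l … +l (here 0). ms = -1/2 is one of ±1/2.
All four constraints are satisfied.

Yes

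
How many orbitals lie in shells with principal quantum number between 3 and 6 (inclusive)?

86

Shell n has n² orbitals: 3²=9 + 4²=16 + 5²=25 + 6²=36 = 86 orbitals.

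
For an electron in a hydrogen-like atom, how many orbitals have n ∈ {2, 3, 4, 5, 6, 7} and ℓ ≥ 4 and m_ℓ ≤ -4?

For each n in the range, tally the orbitals obeying ℓ ≥ 4 and m_ℓ ≤ -4:
n=5 → 1; n=6 → 3; n=7 → 6.
Total orbitals: 1 + 3 + 6 = 10.

10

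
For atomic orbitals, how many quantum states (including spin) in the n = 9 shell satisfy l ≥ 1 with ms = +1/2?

For n = 9, l ranges over 0 … 8.
Contributions: l=1 → 3; l=2 → 5; l=3 → 7; l=4 → 9; l=5 → 11; l=6 → 13; l=7 → 15; l=8 → 17.
Orbitals: 3 + 5 + 7 + 9 + 11 + 13 + 15 + 17 = 80. With ms fixed to a single value there is one state per orbital, giving 80 states.

80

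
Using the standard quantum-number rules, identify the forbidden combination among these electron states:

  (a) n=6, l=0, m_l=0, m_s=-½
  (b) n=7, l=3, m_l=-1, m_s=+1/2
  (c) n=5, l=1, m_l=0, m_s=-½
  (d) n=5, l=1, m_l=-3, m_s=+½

(d)

(d) has |m_l| = 3 > l = 1, violating −l ≤ m_l ≤ l.
The remaining sets (a), (b), (c) satisfy all four rules.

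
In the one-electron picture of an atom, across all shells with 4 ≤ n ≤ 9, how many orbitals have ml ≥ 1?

Go shell by shell, enumerating (l, ml) with ml ≥ 1:
n=4 → 6; n=5 → 10; n=6 → 15; n=7 → 21; n=8 → 28; n=9 → 36.
Total orbitals: 6 + 10 + 15 + 21 + 28 + 36 = 116.

116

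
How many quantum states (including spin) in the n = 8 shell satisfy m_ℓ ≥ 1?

For n = 8, ℓ ranges over 0 … 7.
Orbitals with m_ℓ ≥ 1, by ℓ: ℓ=1 → 1; ℓ=2 → 2; ℓ=3 → 3; ℓ=4 → 4; ℓ=5 → 5; ℓ=6 → 6; ℓ=7 → 7.
Orbitals: 1 + 2 + 3 + 4 + 5 + 6 + 7 = 28. Each orbital carries two spin states, so 28 × 2 = 56 states.

56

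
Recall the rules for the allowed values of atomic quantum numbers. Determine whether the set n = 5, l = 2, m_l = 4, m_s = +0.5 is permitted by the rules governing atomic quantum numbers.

Not allowed

The magnetic quantum number must satisfy −l ≤ m_l ≤ l. With l = 2, m_l can only be -2, -1, 0, 1, 2, so m_l = 4 is forbidden.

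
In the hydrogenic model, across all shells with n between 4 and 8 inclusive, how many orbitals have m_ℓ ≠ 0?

Go shell by shell, enumerating (ℓ, m_ℓ) with m_ℓ ≠ 0:
n=4 → 12; n=5 → 20; n=6 → 30; n=7 → 42; n=8 → 56.
Total orbitals: 12 + 20 + 30 + 42 + 56 = 160.

160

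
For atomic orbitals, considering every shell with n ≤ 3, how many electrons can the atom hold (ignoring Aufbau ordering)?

Total orbitals = 1² + 2² + 3² = 14. Doubling for spin gives 28 electrons.

28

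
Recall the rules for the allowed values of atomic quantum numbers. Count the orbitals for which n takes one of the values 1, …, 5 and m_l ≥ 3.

4

Count contributing orbitals for each principal shell:
n=4 → 1; n=5 → 3.
Total orbitals: 1 + 3 = 4.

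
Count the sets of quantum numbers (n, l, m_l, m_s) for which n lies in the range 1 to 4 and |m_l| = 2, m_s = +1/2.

6

Count contributing orbitals for each principal shell:
n=3 → 2; n=4 → 4.
Orbitals: 2 + 4 = 6. With m_s fixed to +1/2 there is one state per orbital, so 6 states.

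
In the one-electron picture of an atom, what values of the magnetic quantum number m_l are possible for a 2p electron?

The 2p subshell has l = 1, and m_l takes every integer from −l to +l. With l = 1 that gives the 3 values -1, 0, 1.

-1, 0, 1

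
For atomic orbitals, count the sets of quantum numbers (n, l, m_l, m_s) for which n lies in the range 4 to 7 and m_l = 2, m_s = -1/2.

14

Treat each shell separately and count matching orbitals:
n=4 → 2; n=5 → 3; n=6 → 4; n=7 → 5.
Orbitals: 2 + 3 + 4 + 5 = 14. With m_s fixed to -1/2 there is one state per orbital, so 14 states.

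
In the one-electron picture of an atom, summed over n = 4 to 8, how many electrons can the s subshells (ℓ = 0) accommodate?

10

An s subshell (ℓ = 0) exists for every n ≥ 1, so shells n = 4, 5, 6, 7, 8 each contribute one — 5 subshells.
Since each s subshell holds 2(2·0+1) = 2 electrons, the total is 5 × 2 = 10.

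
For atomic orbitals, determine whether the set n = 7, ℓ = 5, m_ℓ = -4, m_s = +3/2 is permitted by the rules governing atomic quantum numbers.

The spin quantum number for an electron can only be m_s = +1/2 or −1/2; m_s = +3/2 is not one of those.

Not allowed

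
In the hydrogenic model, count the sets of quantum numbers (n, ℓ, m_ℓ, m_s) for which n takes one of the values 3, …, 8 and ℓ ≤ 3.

Work shell by shell — for each n, count the (ℓ, m_ℓ) pairs that satisfy ℓ ≤ 3:
n=3 → 9; n=4 → 16; n=5 → 16; n=6 → 16; n=7 → 16; n=8 → 16.
Orbitals: 9 + 16 + 16 + 16 + 16 + 16 = 89. Including both spin states (m_s = ±1/2) gives 2 × 89 = 178 states.

178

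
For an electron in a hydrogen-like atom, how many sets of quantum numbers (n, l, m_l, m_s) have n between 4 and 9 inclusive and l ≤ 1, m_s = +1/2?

24

Count contributing orbitals for each principal shell:
n=4 → 4; n=5 → 4; n=6 → 4; n=7 → 4; n=8 → 4; n=9 → 4.
Orbitals: 4 + 4 + 4 + 4 + 4 + 4 = 24. With m_s fixed to +1/2 there is one state per orbital, so 24 states.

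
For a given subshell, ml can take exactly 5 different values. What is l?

ml ranges over 2l+1 integers, so 2l+1 = 5 ⇒ l = 2.

l = 2 (d)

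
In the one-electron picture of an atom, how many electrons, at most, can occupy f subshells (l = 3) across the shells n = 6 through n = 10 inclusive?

An f subshell (l = 3) exists for every n ≥ 4, so shells n = 6, 7, 8, 9, 10 each contribute one — 5 subshells.
Since each f subshell holds 2(2·3+1) = 14 electrons, the total is 5 × 14 = 70.

70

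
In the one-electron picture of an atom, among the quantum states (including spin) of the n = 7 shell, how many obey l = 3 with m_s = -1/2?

7

Go through l = 0, …, 6 (the values permitted for n = 7).
Orbitals with l = 3, by l: l=3 → 7.
Orbitals: 7. With m_s fixed to a single value there is one state per orbital, giving 7 states.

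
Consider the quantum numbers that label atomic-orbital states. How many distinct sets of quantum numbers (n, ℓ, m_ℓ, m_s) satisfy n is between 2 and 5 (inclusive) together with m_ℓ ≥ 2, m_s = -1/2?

Work shell by shell — for each n, count the (ℓ, m_ℓ) pairs that satisfy m_ℓ ≥ 2:
n=3 → 1; n=4 → 3; n=5 → 6.
Orbitals: 1 + 3 + 6 = 10. With m_s fixed to -1/2 there is one state per orbital, so 10 states.

10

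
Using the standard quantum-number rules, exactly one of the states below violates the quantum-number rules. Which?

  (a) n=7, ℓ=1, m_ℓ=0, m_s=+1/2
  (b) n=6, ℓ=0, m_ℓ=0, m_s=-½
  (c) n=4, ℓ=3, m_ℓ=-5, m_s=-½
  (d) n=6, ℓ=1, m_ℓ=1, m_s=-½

(c)

(c) has |m_ℓ| = 5 > ℓ = 3, violating −ℓ ≤ m_ℓ ≤ ℓ.
The remaining sets (a), (b), (d) satisfy all four rules.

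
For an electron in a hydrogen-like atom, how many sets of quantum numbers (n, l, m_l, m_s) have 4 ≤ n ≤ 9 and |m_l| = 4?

60

Go shell by shell, enumerating (l, m_l) with |m_l| = 4:
n=5 → 2; n=6 → 4; n=7 → 6; n=8 → 8; n=9 → 10.
Orbitals: 2 + 4 + 6 + 8 + 10 = 30. Including both spin states (m_s = ±1/2) gives 2 × 30 = 60 states.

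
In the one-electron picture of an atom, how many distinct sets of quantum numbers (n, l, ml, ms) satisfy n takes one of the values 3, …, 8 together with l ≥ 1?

386

Work shell by shell — for each n, count the (l, ml) pairs that satisfy l ≥ 1:
n=3 → 8; n=4 → 15; n=5 → 24; n=6 → 35; n=7 → 48; n=8 → 63.
Orbitals: 8 + 15 + 24 + 35 + 48 + 63 = 193. Including both spin states (ms = ±1/2) gives 2 × 193 = 386 states.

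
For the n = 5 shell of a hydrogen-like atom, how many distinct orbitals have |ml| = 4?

Go through l = 0, …, 4 (the values permitted for n = 5).
Orbitals with |ml| = 4, by l: l=4 → 2.
Total orbitals: 2.

2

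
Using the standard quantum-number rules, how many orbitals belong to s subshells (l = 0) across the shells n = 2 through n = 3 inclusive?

2

An s subshell (l = 0) exists for every n ≥ 1, so shells n = 2, 3 each contribute one — 2 subshells.
Since each s subshell has 2·0+1 = 1 orbital, the total is 2 × 1 = 2.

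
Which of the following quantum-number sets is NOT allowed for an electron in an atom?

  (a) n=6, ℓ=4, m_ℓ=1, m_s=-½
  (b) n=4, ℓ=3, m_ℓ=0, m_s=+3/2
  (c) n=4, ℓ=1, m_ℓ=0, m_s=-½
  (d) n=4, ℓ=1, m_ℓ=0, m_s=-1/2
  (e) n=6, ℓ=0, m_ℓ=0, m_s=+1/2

(b) has m_s = +3/2, but an electron's spin must be ±1/2.
The remaining sets (a), (c), (d), (e) satisfy all four rules.

(b)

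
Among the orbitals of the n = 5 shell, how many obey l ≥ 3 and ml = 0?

Go through l = 0, …, 4 (the values permitted for n = 5).
Per l-value: l=3 → 1; l=4 → 1.
Total orbitals: 1 + 1 = 2.

2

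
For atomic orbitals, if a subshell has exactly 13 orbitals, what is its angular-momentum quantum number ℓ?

ℓ = 6

2ℓ+1 = 13 gives ℓ = 6.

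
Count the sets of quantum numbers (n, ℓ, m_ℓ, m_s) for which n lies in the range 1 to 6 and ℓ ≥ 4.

Work shell by shell — for each n, count the (ℓ, m_ℓ) pairs that satisfy ℓ ≥ 4:
n=5 → 9; n=6 → 20.
Orbitals: 9 + 20 = 29. Including both spin states (m_s = ±1/2) gives 2 × 29 = 58 states.

58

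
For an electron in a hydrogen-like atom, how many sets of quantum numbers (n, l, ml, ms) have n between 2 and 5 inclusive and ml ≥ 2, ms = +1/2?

Treat each shell separately and count matching orbitals:
n=3 → 1; n=4 → 3; n=5 → 6.
Orbitals: 1 + 3 + 6 = 10. With ms fixed to +1/2 there is one state per orbital, so 10 states.

10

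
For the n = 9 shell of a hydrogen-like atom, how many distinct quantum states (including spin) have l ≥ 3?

144

Per l-value: l=3 → 7; l=4 → 9; l=5 → 11; l=6 → 13; l=7 → 15; l=8 → 17.
Orbitals: 7 + 9 + 11 + 13 + 15 + 17 = 72. Each orbital carries two spin states, so 72 × 2 = 144 states.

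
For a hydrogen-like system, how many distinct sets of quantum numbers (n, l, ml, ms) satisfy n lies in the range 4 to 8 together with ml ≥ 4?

40

Go shell by shell, enumerating (l, ml) with ml ≥ 4:
n=5 → 1; n=6 → 3; n=7 → 6; n=8 → 10.
Orbitals: 1 + 3 + 6 + 10 = 20. Including both spin states (ms = ±1/2) gives 2 × 20 = 40 states.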